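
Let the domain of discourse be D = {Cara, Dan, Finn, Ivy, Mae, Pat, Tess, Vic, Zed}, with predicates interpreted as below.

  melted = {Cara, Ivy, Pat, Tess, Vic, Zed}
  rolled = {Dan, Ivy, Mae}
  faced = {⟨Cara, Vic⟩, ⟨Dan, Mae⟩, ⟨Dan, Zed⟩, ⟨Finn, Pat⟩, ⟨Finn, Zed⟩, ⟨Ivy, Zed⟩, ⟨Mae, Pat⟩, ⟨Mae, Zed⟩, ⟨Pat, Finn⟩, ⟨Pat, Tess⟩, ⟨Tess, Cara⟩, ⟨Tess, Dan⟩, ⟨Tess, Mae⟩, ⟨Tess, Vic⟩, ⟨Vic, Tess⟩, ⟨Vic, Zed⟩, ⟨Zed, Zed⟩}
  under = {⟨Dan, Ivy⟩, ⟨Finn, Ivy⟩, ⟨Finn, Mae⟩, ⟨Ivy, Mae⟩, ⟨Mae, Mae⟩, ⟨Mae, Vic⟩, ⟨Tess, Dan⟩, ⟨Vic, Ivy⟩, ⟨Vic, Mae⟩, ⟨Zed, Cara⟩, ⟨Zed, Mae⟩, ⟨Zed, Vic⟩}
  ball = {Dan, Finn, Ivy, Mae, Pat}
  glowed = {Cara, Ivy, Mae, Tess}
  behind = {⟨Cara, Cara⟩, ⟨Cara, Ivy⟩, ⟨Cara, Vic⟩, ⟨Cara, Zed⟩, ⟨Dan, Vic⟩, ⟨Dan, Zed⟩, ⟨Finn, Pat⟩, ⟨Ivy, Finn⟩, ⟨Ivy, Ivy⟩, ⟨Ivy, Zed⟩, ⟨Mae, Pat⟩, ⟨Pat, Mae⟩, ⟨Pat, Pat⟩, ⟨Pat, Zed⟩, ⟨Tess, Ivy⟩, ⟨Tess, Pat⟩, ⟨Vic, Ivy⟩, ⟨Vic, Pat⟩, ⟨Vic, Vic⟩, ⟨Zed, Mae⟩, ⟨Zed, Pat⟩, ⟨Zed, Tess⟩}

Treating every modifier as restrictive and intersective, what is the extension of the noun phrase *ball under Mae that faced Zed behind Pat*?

⟦under Mae⟧ = {x : ⟨x, Mae⟩ ∈ ⟦under⟧} = {Finn, Ivy, Mae, Vic, Zed}
⟦that faced Zed⟧ = {x : ⟨x, Zed⟩ ∈ ⟦faced⟧} = {Dan, Finn, Ivy, Mae, Vic, Zed}
⟦behind Pat⟧ = {x : ⟨x, Pat⟩ ∈ ⟦behind⟧} = {Finn, Mae, Pat, Tess, Vic, Zed}
⟦ball⟧ = {Dan, Finn, Ivy, Mae, Pat}
… ∩ ⟦under Mae⟧ = {Dan, Finn, Ivy, Mae, Pat} ∩ {Finn, Ivy, Mae, Vic, Zed} = {Finn, Ivy, Mae}
… ∩ ⟦that faced Zed⟧ = {Finn, Ivy, Mae} ∩ {Dan, Finn, Ivy, Mae, Vic, Zed} = {Finn, Ivy, Mae}
… ∩ ⟦behind Pat⟧ = {Finn, Ivy, Mae} ∩ {Finn, Mae, Pat, Tess, Vic, Zed} = {Finn, Mae}
So ⟦ball under Mae that faced Zed behind Pat⟧ = {Finn, Mae}.

{Finn, Mae}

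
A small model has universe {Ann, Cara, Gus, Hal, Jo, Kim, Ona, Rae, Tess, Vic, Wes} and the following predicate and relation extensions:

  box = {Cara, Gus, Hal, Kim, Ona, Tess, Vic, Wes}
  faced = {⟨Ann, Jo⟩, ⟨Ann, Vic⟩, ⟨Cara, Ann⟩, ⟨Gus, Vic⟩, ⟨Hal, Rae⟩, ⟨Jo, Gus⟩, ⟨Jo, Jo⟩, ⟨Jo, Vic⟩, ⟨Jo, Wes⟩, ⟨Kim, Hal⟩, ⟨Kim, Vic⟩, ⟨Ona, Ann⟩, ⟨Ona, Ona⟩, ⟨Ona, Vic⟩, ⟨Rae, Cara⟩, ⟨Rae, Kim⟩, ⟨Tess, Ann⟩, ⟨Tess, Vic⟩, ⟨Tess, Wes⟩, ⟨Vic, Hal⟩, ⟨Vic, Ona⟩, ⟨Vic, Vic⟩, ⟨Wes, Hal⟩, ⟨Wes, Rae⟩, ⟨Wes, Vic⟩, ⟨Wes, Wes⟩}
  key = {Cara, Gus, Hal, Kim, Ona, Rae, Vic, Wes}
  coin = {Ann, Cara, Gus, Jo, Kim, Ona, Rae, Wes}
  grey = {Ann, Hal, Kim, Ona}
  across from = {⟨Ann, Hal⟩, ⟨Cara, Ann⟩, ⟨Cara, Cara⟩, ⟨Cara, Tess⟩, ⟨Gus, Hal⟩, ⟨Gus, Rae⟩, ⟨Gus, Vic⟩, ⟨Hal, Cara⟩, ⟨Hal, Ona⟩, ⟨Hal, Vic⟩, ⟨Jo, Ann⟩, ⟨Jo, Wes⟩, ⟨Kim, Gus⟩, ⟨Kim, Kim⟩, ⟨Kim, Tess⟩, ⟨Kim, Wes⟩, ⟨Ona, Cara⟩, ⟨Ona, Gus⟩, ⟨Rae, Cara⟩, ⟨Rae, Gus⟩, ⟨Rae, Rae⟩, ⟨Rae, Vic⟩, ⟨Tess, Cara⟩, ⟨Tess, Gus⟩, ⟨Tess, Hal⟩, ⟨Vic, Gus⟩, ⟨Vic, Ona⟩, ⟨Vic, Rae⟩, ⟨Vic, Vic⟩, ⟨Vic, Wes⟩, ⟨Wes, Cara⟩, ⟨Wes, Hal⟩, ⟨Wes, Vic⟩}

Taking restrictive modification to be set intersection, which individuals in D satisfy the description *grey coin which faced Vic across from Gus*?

⟦which faced Vic⟧ = {x : ⟨x, Vic⟩ ∈ ⟦faced⟧} = {Ann, Gus, Jo, Kim, Ona, Tess, Vic, Wes}
⟦across from Gus⟧ = {x : ⟨x, Gus⟩ ∈ ⟦across from⟧} = {Kim, Ona, Rae, Tess, Vic}
⟦coin⟧ = {Ann, Cara, Gus, Jo, Kim, Ona, Rae, Wes}
… ∩ ⟦which faced Vic⟧ = {Ann, Cara, Gus, Jo, Kim, Ona, Rae, Wes} ∩ {Ann, Gus, Jo, Kim, Ona, Tess, Vic, Wes} = {Ann, Gus, Jo, Kim, Ona, Wes}
… ∩ ⟦across from Gus⟧ = {Ann, Gus, Jo, Kim, Ona, Wes} ∩ {Kim, Ona, Rae, Tess, Vic} = {Kim, Ona}
… ∩ ⟦grey⟧ = {Kim, Ona} ∩ {Ann, Hal, Kim, Ona} = {Kim, Ona}
So ⟦grey coin which faced Vic across from Gus⟧ = {Kim, Ona}.

{Kim, Ona}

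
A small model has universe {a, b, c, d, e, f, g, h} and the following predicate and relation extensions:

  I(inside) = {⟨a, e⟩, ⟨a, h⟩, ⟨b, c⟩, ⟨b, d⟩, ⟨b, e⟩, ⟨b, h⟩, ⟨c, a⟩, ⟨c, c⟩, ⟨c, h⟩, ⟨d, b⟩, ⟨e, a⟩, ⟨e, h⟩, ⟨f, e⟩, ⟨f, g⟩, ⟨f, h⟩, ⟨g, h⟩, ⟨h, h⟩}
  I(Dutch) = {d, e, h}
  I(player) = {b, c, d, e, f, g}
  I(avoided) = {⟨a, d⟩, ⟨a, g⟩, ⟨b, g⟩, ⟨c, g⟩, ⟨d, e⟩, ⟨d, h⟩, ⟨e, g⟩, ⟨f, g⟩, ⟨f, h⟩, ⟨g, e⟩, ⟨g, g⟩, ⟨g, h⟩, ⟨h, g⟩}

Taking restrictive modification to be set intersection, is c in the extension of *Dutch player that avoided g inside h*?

no

⟦that avoided g⟧ = {x : ⟨x, g⟩ ∈ ⟦avoided⟧} = {a, b, c, e, f, g, h}
⟦inside h⟧ = {x : ⟨x, h⟩ ∈ ⟦inside⟧} = {a, b, c, e, f, g, h}
⟦player⟧ = {b, c, d, e, f, g}
… ∩ ⟦that avoided g⟧ = {b, c, d, e, f, g} ∩ {a, b, c, e, f, g, h} = {b, c, e, f, g}
… ∩ ⟦inside h⟧ = {b, c, e, f, g} ∩ {a, b, c, e, f, g, h} = {b, c, e, f, g}
… ∩ ⟦Dutch⟧ = {b, c, e, f, g} ∩ {d, e, h} = {e}
⟦Dutch player that avoided g inside h⟧ = {e}; c ∉ this set.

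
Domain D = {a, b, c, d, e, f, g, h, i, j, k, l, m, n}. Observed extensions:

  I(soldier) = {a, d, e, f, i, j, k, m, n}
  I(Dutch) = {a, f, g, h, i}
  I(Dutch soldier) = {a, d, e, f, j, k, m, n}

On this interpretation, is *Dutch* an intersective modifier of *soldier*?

⟦Dutch⟧ ∩ ⟦soldier⟧ = {a, f, g, h, i} ∩ {a, d, e, f, i, j, k, m, n} = {a, f, i}
Observed ⟦Dutch soldier⟧ = {a, d, e, f, j, k, m, n}.
These differ, so the modifier is not intersective in this model.

no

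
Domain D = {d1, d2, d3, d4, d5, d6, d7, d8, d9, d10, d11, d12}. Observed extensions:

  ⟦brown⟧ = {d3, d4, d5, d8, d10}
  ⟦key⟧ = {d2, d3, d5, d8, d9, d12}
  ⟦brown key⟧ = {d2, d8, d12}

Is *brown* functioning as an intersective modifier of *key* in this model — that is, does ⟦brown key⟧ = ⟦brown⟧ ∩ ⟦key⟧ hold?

no

⟦brown⟧ ∩ ⟦key⟧ = {d3, d4, d5, d8, d10} ∩ {d2, d3, d5, d8, d9, d12} = {d3, d5, d8}
Observed ⟦brown key⟧ = {d2, d8, d12}.
These differ, so the modifier is not intersective in this model.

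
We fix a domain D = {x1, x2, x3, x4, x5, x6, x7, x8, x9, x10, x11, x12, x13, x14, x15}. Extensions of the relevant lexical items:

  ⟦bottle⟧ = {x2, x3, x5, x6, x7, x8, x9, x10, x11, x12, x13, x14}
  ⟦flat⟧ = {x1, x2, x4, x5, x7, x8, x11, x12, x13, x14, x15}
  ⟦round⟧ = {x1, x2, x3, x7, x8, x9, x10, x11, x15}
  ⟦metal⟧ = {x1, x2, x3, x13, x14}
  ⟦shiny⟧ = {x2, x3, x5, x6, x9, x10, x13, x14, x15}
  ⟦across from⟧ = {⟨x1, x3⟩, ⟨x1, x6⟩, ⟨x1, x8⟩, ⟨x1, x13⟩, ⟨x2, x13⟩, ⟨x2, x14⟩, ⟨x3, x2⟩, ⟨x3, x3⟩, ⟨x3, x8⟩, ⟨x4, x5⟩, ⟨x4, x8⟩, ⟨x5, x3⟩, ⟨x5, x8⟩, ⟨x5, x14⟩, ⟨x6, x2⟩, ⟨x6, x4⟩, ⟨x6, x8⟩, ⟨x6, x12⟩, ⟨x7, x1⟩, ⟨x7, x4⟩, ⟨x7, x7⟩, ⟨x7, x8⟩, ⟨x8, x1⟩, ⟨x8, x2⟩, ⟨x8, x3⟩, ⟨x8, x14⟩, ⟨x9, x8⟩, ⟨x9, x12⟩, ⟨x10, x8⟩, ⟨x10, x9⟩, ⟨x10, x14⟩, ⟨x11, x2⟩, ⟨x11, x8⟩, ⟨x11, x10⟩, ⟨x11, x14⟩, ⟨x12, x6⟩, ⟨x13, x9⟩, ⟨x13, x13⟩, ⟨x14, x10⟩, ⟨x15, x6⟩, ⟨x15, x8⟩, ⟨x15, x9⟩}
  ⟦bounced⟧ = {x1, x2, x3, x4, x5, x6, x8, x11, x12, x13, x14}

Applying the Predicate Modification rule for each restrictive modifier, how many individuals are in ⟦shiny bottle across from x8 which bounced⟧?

⟦across from x8⟧ = {x : ⟨x, x8⟩ ∈ ⟦across from⟧} = {x1, x3, x4, x5, x6, x7, x9, x10, x11, x15}
⟦which bounced⟧ = ⟦bounced⟧ = {x1, x2, x3, x4, x5, x6, x8, x11, x12, x13, x14}
⟦bottle⟧ = {x2, x3, x5, x6, x7, x8, x9, x10, x11, x12, x13, x14}
… ∩ ⟦across from x8⟧ = {x2, x3, x5, x6, x7, x8, x9, x10, x11, x12, x13, x14} ∩ {x1, x3, x4, x5, x6, x7, x9, x10, x11, x15} = {x3, x5, x6, x7, x9, x10, x11}
… ∩ ⟦which bounced⟧ = {x3, x5, x6, x7, x9, x10, x11} ∩ {x1, x2, x3, x4, x5, x6, x8, x11, x12, x13, x14} = {x3, x5, x6, x11}
… ∩ ⟦shiny⟧ = {x3, x5, x6, x11} ∩ {x2, x3, x5, x6, x9, x10, x13, x14, x15} = {x3, x5, x6}
⟦shiny bottle across from x8 which bounced⟧ = {x3, x5, x6}, so the cardinality is 3.

3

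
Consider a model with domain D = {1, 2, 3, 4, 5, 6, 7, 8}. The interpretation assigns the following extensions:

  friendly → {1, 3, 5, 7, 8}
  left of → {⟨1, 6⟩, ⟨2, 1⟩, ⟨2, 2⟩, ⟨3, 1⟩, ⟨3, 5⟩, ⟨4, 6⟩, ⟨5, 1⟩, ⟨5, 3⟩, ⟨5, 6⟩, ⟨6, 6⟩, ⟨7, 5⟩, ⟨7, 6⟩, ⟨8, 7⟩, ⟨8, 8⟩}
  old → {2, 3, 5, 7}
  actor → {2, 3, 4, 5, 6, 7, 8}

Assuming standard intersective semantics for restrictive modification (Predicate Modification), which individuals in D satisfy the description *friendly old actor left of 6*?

⟦left of 6⟧ = {x : ⟨x, 6⟩ ∈ ⟦left of⟧} = {1, 4, 5, 6, 7}
⟦actor⟧ = {2, 3, 4, 5, 6, 7, 8}
… ∩ ⟦left of 6⟧ = {2, 3, 4, 5, 6, 7, 8} ∩ {1, 4, 5, 6, 7} = {4, 5, 6, 7}
… ∩ ⟦friendly⟧ = {4, 5, 6, 7} ∩ {1, 3, 5, 7, 8} = {5, 7}
… ∩ ⟦old⟧ = {5, 7} ∩ {2, 3, 5, 7} = {5, 7}
So ⟦friendly old actor left of 6⟧ = {5, 7}.

{5, 7}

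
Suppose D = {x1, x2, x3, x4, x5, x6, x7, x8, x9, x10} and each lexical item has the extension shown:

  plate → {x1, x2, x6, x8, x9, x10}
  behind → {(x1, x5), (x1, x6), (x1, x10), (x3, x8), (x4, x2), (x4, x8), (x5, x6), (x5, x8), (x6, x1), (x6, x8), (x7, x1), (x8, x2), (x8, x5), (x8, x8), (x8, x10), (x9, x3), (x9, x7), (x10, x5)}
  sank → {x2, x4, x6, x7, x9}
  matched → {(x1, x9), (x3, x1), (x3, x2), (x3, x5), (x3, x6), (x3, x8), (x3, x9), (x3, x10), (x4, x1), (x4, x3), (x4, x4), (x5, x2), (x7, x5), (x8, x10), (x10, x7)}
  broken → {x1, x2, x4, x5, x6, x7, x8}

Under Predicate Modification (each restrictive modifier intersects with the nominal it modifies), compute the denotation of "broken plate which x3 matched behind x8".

{x6, x8}

⟦which x3 matched⟧ = {x : ⟨x3, x⟩ ∈ ⟦matched⟧} = {x1, x2, x5, x6, x8, x9, x10}
⟦behind x8⟧ = {x : ⟨x, x8⟩ ∈ ⟦behind⟧} = {x3, x4, x5, x6, x8}
⟦plate⟧ = {x1, x2, x6, x8, x9, x10}
… ∩ ⟦which x3 matched⟧ = {x1, x2, x6, x8, x9, x10} ∩ {x1, x2, x5, x6, x8, x9, x10} = {x1, x2, x6, x8, x9, x10}
… ∩ ⟦behind x8⟧ = {x1, x2, x6, x8, x9, x10} ∩ {x3, x4, x5, x6, x8} = {x6, x8}
… ∩ ⟦broken⟧ = {x6, x8} ∩ {x1, x2, x4, x5, x6, x7, x8} = {x6, x8}
So ⟦broken plate which x3 matched behind x8⟧ = {x6, x8}.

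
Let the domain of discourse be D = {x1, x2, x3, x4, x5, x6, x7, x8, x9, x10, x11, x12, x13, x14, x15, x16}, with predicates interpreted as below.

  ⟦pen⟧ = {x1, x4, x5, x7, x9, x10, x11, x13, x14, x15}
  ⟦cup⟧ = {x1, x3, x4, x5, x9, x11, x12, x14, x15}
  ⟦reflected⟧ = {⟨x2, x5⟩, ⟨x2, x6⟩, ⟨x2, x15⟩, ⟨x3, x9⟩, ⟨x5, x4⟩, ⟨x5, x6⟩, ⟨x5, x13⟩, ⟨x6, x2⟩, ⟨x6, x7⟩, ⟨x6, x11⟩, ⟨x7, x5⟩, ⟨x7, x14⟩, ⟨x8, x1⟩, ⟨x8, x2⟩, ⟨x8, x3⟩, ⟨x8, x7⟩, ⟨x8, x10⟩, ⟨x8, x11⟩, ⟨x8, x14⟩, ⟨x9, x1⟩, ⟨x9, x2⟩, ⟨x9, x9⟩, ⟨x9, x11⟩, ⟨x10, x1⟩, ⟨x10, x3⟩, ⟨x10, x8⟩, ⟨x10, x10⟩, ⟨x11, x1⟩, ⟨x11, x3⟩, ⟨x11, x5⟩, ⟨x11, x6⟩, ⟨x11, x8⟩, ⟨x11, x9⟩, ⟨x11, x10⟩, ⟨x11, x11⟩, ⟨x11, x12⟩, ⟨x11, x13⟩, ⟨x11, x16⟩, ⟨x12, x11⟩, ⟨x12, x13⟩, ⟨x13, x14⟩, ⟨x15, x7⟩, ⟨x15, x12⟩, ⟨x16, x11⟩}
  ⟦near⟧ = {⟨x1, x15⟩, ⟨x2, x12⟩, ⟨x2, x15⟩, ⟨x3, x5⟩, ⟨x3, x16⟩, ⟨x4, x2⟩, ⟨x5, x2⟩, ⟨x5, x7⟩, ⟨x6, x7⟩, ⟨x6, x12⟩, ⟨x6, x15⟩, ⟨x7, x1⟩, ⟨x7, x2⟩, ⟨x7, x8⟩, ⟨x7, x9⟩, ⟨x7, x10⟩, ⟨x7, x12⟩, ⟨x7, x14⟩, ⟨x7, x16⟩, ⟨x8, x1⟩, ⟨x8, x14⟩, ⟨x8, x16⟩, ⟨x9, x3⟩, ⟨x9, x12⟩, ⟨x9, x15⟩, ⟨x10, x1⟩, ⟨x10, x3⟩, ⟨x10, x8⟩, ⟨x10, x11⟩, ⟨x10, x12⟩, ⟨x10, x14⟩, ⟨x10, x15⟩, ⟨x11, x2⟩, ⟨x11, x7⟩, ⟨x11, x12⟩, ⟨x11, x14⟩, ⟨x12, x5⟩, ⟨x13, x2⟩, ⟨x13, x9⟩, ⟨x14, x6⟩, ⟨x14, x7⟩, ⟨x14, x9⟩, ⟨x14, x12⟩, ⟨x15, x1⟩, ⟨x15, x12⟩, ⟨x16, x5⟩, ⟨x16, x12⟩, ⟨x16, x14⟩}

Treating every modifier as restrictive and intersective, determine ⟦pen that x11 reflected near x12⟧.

{x9, x10, x11}

⟦that x11 reflected⟧ = {x : ⟨x11, x⟩ ∈ ⟦reflected⟧} = {x1, x3, x5, x6, x8, x9, x10, x11, x12, x13, x16}
⟦near x12⟧ = {x : ⟨x, x12⟩ ∈ ⟦near⟧} = {x2, x6, x7, x9, x10, x11, x14, x15, x16}
⟦pen⟧ = {x1, x4, x5, x7, x9, x10, x11, x13, x14, x15}
… ∩ ⟦that x11 reflected⟧ = {x1, x4, x5, x7, x9, x10, x11, x13, x14, x15} ∩ {x1, x3, x5, x6, x8, x9, x10, x11, x12, x13, x16} = {x1, x5, x9, x10, x11, x13}
… ∩ ⟦near x12⟧ = {x1, x5, x9, x10, x11, x13} ∩ {x2, x6, x7, x9, x10, x11, x14, x15, x16} = {x9, x10, x11}
So ⟦pen that x11 reflected near x12⟧ = {x9, x10, x11}.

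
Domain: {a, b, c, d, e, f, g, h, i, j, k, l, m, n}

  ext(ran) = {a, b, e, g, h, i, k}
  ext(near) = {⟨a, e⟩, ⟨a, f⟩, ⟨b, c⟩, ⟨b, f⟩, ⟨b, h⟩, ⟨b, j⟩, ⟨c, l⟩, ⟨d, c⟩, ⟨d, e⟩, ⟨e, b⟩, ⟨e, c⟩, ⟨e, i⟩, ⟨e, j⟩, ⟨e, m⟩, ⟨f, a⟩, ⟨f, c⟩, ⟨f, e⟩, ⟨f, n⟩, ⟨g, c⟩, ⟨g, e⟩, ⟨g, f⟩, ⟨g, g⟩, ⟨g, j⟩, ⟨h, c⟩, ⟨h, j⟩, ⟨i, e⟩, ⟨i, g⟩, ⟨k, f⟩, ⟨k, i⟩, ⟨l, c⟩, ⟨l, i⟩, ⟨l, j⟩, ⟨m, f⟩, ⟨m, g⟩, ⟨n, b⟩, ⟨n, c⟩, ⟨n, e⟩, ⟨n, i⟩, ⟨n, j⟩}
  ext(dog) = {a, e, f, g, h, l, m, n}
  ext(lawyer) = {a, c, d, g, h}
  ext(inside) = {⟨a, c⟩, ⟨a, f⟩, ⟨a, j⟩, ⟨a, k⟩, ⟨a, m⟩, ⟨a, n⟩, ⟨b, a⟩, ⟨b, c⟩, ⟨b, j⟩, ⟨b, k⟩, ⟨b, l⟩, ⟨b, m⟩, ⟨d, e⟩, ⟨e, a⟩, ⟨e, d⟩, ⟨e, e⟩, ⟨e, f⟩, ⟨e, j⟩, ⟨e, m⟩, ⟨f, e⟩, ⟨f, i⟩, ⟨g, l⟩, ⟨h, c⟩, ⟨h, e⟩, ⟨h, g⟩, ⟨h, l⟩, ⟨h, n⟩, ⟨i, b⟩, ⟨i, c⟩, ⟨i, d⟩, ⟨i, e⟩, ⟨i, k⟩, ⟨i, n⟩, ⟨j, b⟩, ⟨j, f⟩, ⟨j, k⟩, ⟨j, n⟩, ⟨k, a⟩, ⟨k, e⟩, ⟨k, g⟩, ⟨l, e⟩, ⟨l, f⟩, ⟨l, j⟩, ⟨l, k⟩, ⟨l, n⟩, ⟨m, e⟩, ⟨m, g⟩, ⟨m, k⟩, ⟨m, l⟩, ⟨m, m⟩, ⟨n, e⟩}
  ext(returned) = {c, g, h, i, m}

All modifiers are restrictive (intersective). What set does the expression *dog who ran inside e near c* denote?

⟦who ran⟧ = ⟦ran⟧ = {a, b, e, g, h, i, k}
⟦inside e⟧ = {x : ⟨x, e⟩ ∈ ⟦inside⟧} = {d, e, f, h, i, k, l, m, n}
⟦near c⟧ = {x : ⟨x, c⟩ ∈ ⟦near⟧} = {b, d, e, f, g, h, l, n}
⟦dog⟧ = {a, e, f, g, h, l, m, n}
… ∩ ⟦who ran⟧ = {a, e, f, g, h, l, m, n} ∩ {a, b, e, g, h, i, k} = {a, e, g, h}
… ∩ ⟦inside e⟧ = {a, e, g, h} ∩ {d, e, f, h, i, k, l, m, n} = {e, h}
… ∩ ⟦near c⟧ = {e, h} ∩ {b, d, e, f, g, h, l, n} = {e, h}
So ⟦dog who ran inside e near c⟧ = {e, h}.

{e, h}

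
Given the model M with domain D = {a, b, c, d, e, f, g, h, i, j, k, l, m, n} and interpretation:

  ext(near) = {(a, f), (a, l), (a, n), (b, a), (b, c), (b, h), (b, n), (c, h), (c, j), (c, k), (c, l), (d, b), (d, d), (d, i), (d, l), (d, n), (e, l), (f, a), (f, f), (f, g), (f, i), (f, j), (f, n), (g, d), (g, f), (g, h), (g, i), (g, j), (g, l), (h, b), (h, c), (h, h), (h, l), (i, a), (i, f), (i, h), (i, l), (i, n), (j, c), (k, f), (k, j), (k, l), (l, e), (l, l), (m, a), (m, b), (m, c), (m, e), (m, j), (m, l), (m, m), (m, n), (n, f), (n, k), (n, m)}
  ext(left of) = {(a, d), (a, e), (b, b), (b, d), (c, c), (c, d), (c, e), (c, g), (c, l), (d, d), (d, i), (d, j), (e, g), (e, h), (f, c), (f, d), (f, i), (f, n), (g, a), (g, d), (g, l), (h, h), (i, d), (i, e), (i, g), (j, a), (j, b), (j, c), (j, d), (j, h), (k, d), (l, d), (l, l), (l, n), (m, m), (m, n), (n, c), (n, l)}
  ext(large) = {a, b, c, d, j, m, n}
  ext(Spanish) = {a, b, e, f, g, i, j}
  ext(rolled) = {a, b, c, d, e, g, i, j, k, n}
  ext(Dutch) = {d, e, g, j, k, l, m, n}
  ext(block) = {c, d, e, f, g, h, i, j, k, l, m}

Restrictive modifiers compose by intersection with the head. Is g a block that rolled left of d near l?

⟦that rolled⟧ = ⟦rolled⟧ = {a, b, c, d, e, g, i, j, k, n}
⟦left of d⟧ = {x : ⟨x, d⟩ ∈ ⟦left of⟧} = {a, b, c, d, f, g, i, j, k, l}
⟦near l⟧ = {x : ⟨x, l⟩ ∈ ⟦near⟧} = {a, c, d, e, g, h, i, k, l, m}
⟦block⟧ = {c, d, e, f, g, h, i, j, k, l, m}
… ∩ ⟦that rolled⟧ = {c, d, e, f, g, h, i, j, k, l, m} ∩ {a, b, c, d, e, g, i, j, k, n} = {c, d, e, g, i, j, k}
… ∩ ⟦left of d⟧ = {c, d, e, g, i, j, k} ∩ {a, b, c, d, f, g, i, j, k, l} = {c, d, g, i, j, k}
… ∩ ⟦near l⟧ = {c, d, g, i, j, k} ∩ {a, c, d, e, g, h, i, k, l, m} = {c, d, g, i, k}
⟦block that rolled left of d near l⟧ = {c, d, g, i, k}; g ∈ this set.

yes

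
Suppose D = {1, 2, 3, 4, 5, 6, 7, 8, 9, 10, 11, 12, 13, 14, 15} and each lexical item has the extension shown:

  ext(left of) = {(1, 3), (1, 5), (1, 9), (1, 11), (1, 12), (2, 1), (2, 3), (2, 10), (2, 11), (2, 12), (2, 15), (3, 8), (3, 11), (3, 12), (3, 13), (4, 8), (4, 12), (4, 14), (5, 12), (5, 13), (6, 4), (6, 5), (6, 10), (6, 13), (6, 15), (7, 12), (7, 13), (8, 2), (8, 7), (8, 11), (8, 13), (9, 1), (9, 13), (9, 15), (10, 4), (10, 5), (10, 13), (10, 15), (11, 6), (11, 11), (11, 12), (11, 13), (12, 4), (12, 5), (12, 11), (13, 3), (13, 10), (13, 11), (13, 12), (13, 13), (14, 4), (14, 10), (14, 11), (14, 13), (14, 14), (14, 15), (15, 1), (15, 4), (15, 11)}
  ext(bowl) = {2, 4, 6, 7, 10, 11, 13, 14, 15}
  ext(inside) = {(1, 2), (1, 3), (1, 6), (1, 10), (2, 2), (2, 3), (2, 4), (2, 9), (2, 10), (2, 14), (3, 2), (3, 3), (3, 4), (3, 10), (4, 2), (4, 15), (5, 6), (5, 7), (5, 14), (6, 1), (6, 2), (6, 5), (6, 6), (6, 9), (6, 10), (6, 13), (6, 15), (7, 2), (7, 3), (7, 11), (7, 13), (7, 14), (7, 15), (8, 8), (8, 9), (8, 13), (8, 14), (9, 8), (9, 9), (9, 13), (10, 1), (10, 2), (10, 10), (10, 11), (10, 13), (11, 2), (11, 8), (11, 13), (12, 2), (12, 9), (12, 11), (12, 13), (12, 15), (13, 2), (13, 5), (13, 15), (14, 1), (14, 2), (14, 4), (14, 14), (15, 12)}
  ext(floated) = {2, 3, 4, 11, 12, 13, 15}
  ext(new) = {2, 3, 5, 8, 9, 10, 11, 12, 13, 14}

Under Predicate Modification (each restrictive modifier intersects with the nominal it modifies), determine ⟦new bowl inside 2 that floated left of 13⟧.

{11, 13}

⟦inside 2⟧ = {x : ⟨x, 2⟩ ∈ ⟦inside⟧} = {1, 2, 3, 4, 6, 7, 10, 11, 12, 13, 14}
⟦that floated⟧ = ⟦floated⟧ = {2, 3, 4, 11, 12, 13, 15}
⟦left of 13⟧ = {x : ⟨x, 13⟩ ∈ ⟦left of⟧} = {3, 5, 6, 7, 8, 9, 10, 11, 13, 14}
⟦bowl⟧ = {2, 4, 6, 7, 10, 11, 13, 14, 15}
… ∩ ⟦inside 2⟧ = {2, 4, 6, 7, 10, 11, 13, 14, 15} ∩ {1, 2, 3, 4, 6, 7, 10, 11, 12, 13, 14} = {2, 4, 6, 7, 10, 11, 13, 14}
… ∩ ⟦that floated⟧ = {2, 4, 6, 7, 10, 11, 13, 14} ∩ {2, 3, 4, 11, 12, 13, 15} = {2, 4, 11, 13}
… ∩ ⟦left of 13⟧ = {2, 4, 11, 13} ∩ {3, 5, 6, 7, 8, 9, 10, 11, 13, 14} = {11, 13}
… ∩ ⟦new⟧ = {11, 13} ∩ {2, 3, 5, 8, 9, 10, 11, 12, 13, 14} = {11, 13}
So ⟦new bowl inside 2 that floated left of 13⟧ = {11, 13}.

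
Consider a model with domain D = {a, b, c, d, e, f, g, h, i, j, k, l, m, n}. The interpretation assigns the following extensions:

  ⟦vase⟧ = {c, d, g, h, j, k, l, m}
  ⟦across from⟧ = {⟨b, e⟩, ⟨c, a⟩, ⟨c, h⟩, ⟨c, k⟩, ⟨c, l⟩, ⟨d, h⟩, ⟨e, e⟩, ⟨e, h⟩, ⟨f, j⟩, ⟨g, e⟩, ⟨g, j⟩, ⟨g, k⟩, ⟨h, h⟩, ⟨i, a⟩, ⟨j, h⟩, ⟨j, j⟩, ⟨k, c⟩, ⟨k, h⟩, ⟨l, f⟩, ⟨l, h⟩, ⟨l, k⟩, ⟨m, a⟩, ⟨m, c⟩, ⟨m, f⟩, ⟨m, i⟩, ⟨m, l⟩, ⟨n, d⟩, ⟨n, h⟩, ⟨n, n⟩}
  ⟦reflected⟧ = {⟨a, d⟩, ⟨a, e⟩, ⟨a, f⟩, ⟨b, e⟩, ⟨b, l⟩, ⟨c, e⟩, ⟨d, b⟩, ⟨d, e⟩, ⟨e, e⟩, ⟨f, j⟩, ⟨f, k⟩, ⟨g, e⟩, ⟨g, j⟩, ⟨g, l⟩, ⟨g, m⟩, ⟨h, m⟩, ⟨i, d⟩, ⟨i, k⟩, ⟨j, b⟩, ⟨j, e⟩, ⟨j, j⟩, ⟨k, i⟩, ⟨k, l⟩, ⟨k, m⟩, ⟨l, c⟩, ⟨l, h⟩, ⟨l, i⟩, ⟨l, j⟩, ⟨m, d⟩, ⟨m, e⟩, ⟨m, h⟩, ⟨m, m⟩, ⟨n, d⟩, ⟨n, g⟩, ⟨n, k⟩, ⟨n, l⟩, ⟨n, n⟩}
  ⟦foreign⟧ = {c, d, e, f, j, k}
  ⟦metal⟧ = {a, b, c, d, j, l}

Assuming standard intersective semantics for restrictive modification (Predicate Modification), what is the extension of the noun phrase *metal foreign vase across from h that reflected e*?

⟦across from h⟧ = {x : ⟨x, h⟩ ∈ ⟦across from⟧} = {c, d, e, h, j, k, l, n}
⟦that reflected e⟧ = {x : ⟨x, e⟩ ∈ ⟦reflected⟧} = {a, b, c, d, e, g, j, m}
⟦vase⟧ = {c, d, g, h, j, k, l, m}
… ∩ ⟦across from h⟧ = {c, d, g, h, j, k, l, m} ∩ {c, d, e, h, j, k, l, n} = {c, d, h, j, k, l}
… ∩ ⟦that reflected e⟧ = {c, d, h, j, k, l} ∩ {a, b, c, d, e, g, j, m} = {c, d, j}
… ∩ ⟦metal⟧ = {c, d, j} ∩ {a, b, c, d, j, l} = {c, d, j}
… ∩ ⟦foreign⟧ = {c, d, j} ∩ {c, d, e, f, j, k} = {c, d, j}
So ⟦metal foreign vase across from h that reflected e⟧ = {c, d, j}.

{c, d, j}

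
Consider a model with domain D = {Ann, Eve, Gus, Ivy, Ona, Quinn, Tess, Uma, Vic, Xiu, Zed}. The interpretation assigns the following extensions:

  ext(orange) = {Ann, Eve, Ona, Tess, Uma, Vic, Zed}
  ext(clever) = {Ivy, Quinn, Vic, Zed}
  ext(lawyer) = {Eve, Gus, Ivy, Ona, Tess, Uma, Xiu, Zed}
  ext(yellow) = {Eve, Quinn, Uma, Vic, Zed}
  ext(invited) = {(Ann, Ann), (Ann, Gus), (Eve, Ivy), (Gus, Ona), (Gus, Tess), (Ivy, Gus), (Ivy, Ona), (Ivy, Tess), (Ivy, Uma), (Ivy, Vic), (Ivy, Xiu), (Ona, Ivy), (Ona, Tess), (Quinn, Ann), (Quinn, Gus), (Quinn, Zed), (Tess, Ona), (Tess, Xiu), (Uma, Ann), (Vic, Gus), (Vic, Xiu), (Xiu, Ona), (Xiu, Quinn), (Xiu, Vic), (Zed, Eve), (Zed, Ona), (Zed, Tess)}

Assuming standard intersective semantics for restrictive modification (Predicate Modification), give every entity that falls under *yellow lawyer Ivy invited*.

⟦Ivy invited⟧ = {x : ⟨Ivy, x⟩ ∈ ⟦invited⟧} = {Gus, Ona, Tess, Uma, Vic, Xiu}
⟦lawyer⟧ = {Eve, Gus, Ivy, Ona, Tess, Uma, Xiu, Zed}
… ∩ ⟦Ivy invited⟧ = {Eve, Gus, Ivy, Ona, Tess, Uma, Xiu, Zed} ∩ {Gus, Ona, Tess, Uma, Vic, Xiu} = {Gus, Ona, Tess, Uma, Xiu}
… ∩ ⟦yellow⟧ = {Gus, Ona, Tess, Uma, Xiu} ∩ {Eve, Quinn, Uma, Vic, Zed} = {Uma}
So ⟦yellow lawyer Ivy invited⟧ = {Uma}.

{Uma}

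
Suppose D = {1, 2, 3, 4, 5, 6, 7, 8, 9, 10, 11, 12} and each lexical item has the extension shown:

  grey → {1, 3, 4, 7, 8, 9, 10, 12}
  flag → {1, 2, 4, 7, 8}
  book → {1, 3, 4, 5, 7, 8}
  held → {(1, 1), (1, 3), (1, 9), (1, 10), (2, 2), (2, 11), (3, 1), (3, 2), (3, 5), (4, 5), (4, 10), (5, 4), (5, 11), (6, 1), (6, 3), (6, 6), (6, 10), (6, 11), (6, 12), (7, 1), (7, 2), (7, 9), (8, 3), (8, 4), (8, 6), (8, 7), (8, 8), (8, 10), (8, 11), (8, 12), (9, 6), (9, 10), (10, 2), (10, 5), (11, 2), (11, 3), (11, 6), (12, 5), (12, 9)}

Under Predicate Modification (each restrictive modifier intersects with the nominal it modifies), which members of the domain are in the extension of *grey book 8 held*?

⟦8 held⟧ = {x : ⟨8, x⟩ ∈ ⟦held⟧} = {3, 4, 6, 7, 8, 10, 11, 12}
⟦book⟧ = {1, 3, 4, 5, 7, 8}
… ∩ ⟦8 held⟧ = {1, 3, 4, 5, 7, 8} ∩ {3, 4, 6, 7, 8, 10, 11, 12} = {3, 4, 7, 8}
… ∩ ⟦grey⟧ = {3, 4, 7, 8} ∩ {1, 3, 4, 7, 8, 9, 10, 12} = {3, 4, 7, 8}
So ⟦grey book 8 held⟧ = {3, 4, 7, 8}.

{3, 4, 7, 8}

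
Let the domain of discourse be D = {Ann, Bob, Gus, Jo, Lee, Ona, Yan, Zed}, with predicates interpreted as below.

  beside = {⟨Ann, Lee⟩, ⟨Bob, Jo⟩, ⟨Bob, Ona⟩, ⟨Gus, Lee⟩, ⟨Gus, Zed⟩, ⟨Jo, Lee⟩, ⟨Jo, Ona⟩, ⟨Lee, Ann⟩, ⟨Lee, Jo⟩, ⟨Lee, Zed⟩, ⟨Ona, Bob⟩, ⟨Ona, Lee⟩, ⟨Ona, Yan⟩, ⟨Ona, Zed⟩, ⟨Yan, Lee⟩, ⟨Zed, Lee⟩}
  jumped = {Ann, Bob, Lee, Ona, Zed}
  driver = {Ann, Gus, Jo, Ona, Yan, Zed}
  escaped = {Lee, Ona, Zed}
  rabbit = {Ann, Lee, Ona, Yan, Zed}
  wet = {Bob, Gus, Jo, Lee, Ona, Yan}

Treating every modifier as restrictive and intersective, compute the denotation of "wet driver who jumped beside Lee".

⟦who jumped⟧ = ⟦jumped⟧ = {Ann, Bob, Lee, Ona, Zed}
⟦beside Lee⟧ = {x : ⟨x, Lee⟩ ∈ ⟦beside⟧} = {Ann, Gus, Jo, Ona, Yan, Zed}
⟦driver⟧ = {Ann, Gus, Jo, Ona, Yan, Zed}
… ∩ ⟦who jumped⟧ = {Ann, Gus, Jo, Ona, Yan, Zed} ∩ {Ann, Bob, Lee, Ona, Zed} = {Ann, Ona, Zed}
… ∩ ⟦beside Lee⟧ = {Ann, Ona, Zed} ∩ {Ann, Gus, Jo, Ona, Yan, Zed} = {Ann, Ona, Zed}
… ∩ ⟦wet⟧ = {Ann, Ona, Zed} ∩ {Bob, Gus, Jo, Lee, Ona, Yan} = {Ona}
So ⟦wet driver who jumped beside Lee⟧ = {Ona}.

{Ona}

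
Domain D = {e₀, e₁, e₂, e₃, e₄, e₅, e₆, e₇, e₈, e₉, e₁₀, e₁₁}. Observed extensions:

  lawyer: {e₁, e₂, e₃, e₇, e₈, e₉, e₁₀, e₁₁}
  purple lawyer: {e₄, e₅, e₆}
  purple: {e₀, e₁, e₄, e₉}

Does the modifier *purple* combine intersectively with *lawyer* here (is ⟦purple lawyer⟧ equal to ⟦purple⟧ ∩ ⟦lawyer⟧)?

no

⟦purple⟧ ∩ ⟦lawyer⟧ = {e₀, e₁, e₄, e₉} ∩ {e₁, e₂, e₃, e₇, e₈, e₉, e₁₀, e₁₁} = {e₁, e₉}
Observed ⟦purple lawyer⟧ = {e₄, e₅, e₆}.
These differ, so the modifier is not intersective in this model.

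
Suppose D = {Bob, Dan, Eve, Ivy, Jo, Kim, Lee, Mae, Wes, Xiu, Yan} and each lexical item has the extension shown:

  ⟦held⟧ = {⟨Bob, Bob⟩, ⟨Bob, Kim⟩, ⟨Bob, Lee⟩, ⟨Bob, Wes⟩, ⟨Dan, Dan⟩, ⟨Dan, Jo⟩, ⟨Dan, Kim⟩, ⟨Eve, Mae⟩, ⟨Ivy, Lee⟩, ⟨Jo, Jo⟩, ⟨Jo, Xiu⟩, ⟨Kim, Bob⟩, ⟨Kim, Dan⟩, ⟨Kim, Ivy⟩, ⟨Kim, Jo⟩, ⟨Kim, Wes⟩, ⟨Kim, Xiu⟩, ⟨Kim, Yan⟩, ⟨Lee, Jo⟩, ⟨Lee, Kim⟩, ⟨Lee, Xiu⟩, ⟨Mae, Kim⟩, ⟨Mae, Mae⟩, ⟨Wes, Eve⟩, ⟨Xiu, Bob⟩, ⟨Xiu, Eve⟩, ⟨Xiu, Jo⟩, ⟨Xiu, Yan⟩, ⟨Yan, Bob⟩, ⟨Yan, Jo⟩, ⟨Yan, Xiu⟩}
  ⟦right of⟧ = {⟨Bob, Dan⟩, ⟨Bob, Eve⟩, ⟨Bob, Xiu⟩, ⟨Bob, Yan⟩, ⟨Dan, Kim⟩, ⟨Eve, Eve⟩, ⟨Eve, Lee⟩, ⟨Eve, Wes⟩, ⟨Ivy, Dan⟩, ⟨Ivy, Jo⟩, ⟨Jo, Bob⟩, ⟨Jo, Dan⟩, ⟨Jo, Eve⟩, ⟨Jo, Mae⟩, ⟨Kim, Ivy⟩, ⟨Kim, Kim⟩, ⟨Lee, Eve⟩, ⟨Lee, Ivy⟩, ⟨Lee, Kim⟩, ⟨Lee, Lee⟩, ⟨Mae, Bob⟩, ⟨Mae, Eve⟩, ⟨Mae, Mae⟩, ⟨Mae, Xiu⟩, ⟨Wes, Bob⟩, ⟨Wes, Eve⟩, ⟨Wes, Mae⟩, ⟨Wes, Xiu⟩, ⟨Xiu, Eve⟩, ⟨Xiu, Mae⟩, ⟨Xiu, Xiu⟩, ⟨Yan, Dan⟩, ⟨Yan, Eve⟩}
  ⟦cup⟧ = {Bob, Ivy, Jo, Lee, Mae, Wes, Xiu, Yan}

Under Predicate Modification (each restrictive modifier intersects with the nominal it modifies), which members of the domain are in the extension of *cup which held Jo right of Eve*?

⟦which held Jo⟧ = {x : ⟨x, Jo⟩ ∈ ⟦held⟧} = {Dan, Jo, Kim, Lee, Xiu, Yan}
⟦right of Eve⟧ = {x : ⟨x, Eve⟩ ∈ ⟦right of⟧} = {Bob, Eve, Jo, Lee, Mae, Wes, Xiu, Yan}
⟦cup⟧ = {Bob, Ivy, Jo, Lee, Mae, Wes, Xiu, Yan}
… ∩ ⟦which held Jo⟧ = {Bob, Ivy, Jo, Lee, Mae, Wes, Xiu, Yan} ∩ {Dan, Jo, Kim, Lee, Xiu, Yan} = {Jo, Lee, Xiu, Yan}
… ∩ ⟦right of Eve⟧ = {Jo, Lee, Xiu, Yan} ∩ {Bob, Eve, Jo, Lee, Mae, Wes, Xiu, Yan} = {Jo, Lee, Xiu, Yan}
So ⟦cup which held Jo right of Eve⟧ = {Jo, Lee, Xiu, Yan}.

{Jo, Lee, Xiu, Yan}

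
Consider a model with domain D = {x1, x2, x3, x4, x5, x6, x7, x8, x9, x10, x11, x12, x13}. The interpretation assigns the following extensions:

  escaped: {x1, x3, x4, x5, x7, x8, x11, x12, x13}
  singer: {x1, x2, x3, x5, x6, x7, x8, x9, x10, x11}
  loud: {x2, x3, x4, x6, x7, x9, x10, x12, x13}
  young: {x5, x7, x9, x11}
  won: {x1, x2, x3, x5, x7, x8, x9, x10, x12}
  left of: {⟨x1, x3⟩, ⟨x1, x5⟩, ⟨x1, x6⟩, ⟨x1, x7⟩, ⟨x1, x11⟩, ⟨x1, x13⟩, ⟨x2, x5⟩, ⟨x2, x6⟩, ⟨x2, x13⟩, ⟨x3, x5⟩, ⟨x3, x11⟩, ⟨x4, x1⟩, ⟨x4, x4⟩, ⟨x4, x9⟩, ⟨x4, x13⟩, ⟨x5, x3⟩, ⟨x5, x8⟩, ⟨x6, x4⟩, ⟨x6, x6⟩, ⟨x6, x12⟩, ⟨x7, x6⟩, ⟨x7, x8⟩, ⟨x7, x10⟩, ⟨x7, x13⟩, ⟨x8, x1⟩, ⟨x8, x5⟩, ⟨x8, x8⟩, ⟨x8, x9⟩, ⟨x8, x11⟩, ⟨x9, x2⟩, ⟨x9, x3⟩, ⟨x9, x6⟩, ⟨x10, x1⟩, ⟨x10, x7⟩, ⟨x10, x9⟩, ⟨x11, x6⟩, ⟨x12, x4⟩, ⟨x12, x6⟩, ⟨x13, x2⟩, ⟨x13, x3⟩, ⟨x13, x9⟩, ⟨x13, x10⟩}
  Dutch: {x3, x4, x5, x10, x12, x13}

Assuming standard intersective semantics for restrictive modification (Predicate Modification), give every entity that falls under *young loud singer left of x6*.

⟦left of x6⟧ = {x : ⟨x, x6⟩ ∈ ⟦left of⟧} = {x1, x2, x6, x7, x9, x11, x12}
⟦singer⟧ = {x1, x2, x3, x5, x6, x7, x8, x9, x10, x11}
… ∩ ⟦left of x6⟧ = {x1, x2, x3, x5, x6, x7, x8, x9, x10, x11} ∩ {x1, x2, x6, x7, x9, x11, x12} = {x1, x2, x6, x7, x9, x11}
… ∩ ⟦young⟧ = {x1, x2, x6, x7, x9, x11} ∩ {x5, x7, x9, x11} = {x7, x9, x11}
… ∩ ⟦loud⟧ = {x7, x9, x11} ∩ {x2, x3, x4, x6, x7, x9, x10, x12, x13} = {x7, x9}
So ⟦young loud singer left of x6⟧ = {x7, x9}.

{x7, x9}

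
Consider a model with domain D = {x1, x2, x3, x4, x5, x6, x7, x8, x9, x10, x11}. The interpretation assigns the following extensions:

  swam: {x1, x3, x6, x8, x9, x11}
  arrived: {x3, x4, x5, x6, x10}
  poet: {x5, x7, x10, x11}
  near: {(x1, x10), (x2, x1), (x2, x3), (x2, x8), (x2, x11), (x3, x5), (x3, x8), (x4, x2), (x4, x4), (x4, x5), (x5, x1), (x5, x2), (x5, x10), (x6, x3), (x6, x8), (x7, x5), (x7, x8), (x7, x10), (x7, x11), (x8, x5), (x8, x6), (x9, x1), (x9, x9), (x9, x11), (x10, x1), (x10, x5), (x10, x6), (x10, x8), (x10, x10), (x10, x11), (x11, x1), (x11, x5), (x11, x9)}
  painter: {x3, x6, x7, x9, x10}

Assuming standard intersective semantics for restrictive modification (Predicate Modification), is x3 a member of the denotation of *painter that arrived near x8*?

⟦that arrived⟧ = ⟦arrived⟧ = {x3, x4, x5, x6, x10}
⟦near x8⟧ = {x : ⟨x, x8⟩ ∈ ⟦near⟧} = {x2, x3, x6, x7, x10}
⟦painter⟧ = {x3, x6, x7, x9, x10}
… ∩ ⟦that arrived⟧ = {x3, x6, x7, x9, x10} ∩ {x3, x4, x5, x6, x10} = {x3, x6, x10}
… ∩ ⟦near x8⟧ = {x3, x6, x10} ∩ {x2, x3, x6, x7, x10} = {x3, x6, x10}
⟦painter that arrived near x8⟧ = {x3, x6, x10}; x3 ∈ this set.

yes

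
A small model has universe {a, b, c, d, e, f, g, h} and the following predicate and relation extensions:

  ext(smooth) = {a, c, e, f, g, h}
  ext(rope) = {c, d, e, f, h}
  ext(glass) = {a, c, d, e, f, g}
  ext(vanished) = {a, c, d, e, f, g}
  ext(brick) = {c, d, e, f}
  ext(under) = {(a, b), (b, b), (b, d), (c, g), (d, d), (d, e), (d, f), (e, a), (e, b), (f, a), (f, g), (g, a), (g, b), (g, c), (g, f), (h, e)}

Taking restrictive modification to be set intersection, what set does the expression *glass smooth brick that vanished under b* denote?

⟦that vanished⟧ = ⟦vanished⟧ = {a, c, d, e, f, g}
⟦under b⟧ = {x : ⟨x, b⟩ ∈ ⟦under⟧} = {a, b, e, g}
⟦brick⟧ = {c, d, e, f}
… ∩ ⟦that vanished⟧ = {c, d, e, f} ∩ {a, c, d, e, f, g} = {c, d, e, f}
… ∩ ⟦under b⟧ = {c, d, e, f} ∩ {a, b, e, g} = {e}
… ∩ ⟦glass⟧ = {e} ∩ {a, c, d, e, f, g} = {e}
… ∩ ⟦smooth⟧ = {e} ∩ {a, c, e, f, g, h} = {e}
So ⟦glass smooth brick that vanished under b⟧ = {e}.

{e}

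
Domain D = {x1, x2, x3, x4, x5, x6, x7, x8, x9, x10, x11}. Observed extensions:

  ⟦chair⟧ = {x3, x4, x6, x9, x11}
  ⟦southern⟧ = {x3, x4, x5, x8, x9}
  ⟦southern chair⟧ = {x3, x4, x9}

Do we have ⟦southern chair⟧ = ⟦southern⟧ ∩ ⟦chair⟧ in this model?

⟦southern⟧ ∩ ⟦chair⟧ = {x3, x4, x5, x8, x9} ∩ {x3, x4, x6, x9, x11} = {x3, x4, x9}
Observed ⟦southern chair⟧ = {x3, x4, x9}.
These coincide, so the modifier is intersective here.

yes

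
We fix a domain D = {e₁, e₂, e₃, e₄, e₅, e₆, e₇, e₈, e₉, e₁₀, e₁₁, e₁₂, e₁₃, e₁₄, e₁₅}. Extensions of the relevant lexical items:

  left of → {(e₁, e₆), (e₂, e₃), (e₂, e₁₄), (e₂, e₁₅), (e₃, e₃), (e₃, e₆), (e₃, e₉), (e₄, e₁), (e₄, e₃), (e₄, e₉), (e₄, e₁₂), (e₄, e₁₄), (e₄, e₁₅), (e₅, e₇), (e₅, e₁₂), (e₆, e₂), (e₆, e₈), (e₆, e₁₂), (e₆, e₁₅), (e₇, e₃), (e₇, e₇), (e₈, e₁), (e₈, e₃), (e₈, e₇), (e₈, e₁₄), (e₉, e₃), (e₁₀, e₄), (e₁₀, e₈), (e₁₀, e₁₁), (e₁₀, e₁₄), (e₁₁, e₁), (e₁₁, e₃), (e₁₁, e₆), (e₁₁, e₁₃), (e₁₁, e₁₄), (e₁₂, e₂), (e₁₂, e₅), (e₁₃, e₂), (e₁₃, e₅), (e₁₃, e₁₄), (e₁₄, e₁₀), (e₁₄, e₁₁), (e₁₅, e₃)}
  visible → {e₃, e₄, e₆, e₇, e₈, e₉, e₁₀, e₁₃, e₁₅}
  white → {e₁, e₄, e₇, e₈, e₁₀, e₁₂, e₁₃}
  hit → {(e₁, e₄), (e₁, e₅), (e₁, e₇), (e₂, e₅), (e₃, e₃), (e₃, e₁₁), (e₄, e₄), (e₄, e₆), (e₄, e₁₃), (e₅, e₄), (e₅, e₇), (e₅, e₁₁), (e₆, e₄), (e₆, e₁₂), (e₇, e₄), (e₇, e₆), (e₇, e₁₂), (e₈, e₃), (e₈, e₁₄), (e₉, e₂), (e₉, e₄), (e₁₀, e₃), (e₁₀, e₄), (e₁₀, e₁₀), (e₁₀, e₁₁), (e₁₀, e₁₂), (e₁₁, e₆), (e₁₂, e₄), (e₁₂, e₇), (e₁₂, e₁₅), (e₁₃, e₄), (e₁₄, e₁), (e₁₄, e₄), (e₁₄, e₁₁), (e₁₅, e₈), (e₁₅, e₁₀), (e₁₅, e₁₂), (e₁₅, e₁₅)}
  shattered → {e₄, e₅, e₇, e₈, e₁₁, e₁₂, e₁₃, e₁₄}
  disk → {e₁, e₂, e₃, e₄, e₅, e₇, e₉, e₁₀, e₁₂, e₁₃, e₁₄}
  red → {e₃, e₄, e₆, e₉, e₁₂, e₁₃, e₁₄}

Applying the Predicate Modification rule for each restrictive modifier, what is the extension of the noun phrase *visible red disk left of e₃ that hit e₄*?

{e₄, e₉}

⟦left of e₃⟧ = {x : ⟨x, e₃⟩ ∈ ⟦left of⟧} = {e₂, e₃, e₄, e₇, e₈, e₉, e₁₁, e₁₅}
⟦that hit e₄⟧ = {x : ⟨x, e₄⟩ ∈ ⟦hit⟧} = {e₁, e₄, e₅, e₆, e₇, e₉, e₁₀, e₁₂, e₁₃, e₁₄}
⟦disk⟧ = {e₁, e₂, e₃, e₄, e₅, e₇, e₉, e₁₀, e₁₂, e₁₃, e₁₄}
… ∩ ⟦left of e₃⟧ = {e₁, e₂, e₃, e₄, e₅, e₇, e₉, e₁₀, e₁₂, e₁₃, e₁₄} ∩ {e₂, e₃, e₄, e₇, e₈, e₉, e₁₁, e₁₅} = {e₂, e₃, e₄, e₇, e₉}
… ∩ ⟦that hit e₄⟧ = {e₂, e₃, e₄, e₇, e₉} ∩ {e₁, e₄, e₅, e₆, e₇, e₉, e₁₀, e₁₂, e₁₃, e₁₄} = {e₄, e₇, e₉}
… ∩ ⟦visible⟧ = {e₄, e₇, e₉} ∩ {e₃, e₄, e₆, e₇, e₈, e₉, e₁₀, e₁₃, e₁₅} = {e₄, e₇, e₉}
… ∩ ⟦red⟧ = {e₄, e₇, e₉} ∩ {e₃, e₄, e₆, e₉, e₁₂, e₁₃, e₁₄} = {e₄, e₉}
So ⟦visible red disk left of e₃ that hit e₄⟧ = {e₄, e₉}.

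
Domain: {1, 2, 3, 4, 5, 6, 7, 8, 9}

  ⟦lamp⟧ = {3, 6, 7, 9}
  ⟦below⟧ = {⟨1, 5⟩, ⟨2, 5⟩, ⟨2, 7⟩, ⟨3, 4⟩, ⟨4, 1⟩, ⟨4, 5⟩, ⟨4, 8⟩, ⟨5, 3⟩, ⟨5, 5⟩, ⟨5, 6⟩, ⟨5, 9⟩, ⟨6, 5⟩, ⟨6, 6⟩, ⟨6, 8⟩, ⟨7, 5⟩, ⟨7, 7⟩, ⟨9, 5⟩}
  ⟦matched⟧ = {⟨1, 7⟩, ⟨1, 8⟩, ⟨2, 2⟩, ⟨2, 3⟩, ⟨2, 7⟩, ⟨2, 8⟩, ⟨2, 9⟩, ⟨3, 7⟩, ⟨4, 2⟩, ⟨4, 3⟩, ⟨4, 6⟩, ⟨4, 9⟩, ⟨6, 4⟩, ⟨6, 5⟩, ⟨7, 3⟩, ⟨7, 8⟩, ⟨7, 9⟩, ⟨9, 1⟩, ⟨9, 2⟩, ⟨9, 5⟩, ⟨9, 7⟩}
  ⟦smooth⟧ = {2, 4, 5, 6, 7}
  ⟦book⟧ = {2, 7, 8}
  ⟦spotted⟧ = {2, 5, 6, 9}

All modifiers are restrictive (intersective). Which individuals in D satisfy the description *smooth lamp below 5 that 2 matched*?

⟦below 5⟧ = {x : ⟨x, 5⟩ ∈ ⟦below⟧} = {1, 2, 4, 5, 6, 7, 9}
⟦that 2 matched⟧ = {x : ⟨2, x⟩ ∈ ⟦matched⟧} = {2, 3, 7, 8, 9}
⟦lamp⟧ = {3, 6, 7, 9}
… ∩ ⟦below 5⟧ = {3, 6, 7, 9} ∩ {1, 2, 4, 5, 6, 7, 9} = {6, 7, 9}
… ∩ ⟦that 2 matched⟧ = {6, 7, 9} ∩ {2, 3, 7, 8, 9} = {7, 9}
… ∩ ⟦smooth⟧ = {7, 9} ∩ {2, 4, 5, 6, 7} = {7}
So ⟦smooth lamp below 5 that 2 matched⟧ = {7}.

{7}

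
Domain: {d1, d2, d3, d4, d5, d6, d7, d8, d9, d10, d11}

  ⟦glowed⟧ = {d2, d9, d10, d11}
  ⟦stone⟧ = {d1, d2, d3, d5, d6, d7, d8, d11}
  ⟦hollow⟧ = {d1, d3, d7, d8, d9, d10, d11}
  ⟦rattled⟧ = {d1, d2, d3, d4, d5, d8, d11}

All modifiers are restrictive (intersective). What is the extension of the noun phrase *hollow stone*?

{d1, d3, d7, d8, d11}

⟦stone⟧ = {d1, d2, d3, d5, d6, d7, d8, d11}
… ∩ ⟦hollow⟧ = {d1, d2, d3, d5, d6, d7, d8, d11} ∩ {d1, d3, d7, d8, d9, d10, d11} = {d1, d3, d7, d8, d11}
So ⟦hollow stone⟧ = {d1, d3, d7, d8, d11}.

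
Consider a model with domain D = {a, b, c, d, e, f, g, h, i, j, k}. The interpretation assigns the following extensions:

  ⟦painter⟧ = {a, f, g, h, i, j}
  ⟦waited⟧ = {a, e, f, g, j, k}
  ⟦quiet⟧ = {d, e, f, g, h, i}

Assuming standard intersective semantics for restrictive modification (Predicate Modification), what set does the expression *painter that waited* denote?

⟦that waited⟧ = ⟦waited⟧ = {a, e, f, g, j, k}
⟦painter⟧ = {a, f, g, h, i, j}
… ∩ ⟦that waited⟧ = {a, f, g, h, i, j} ∩ {a, e, f, g, j, k} = {a, f, g, j}
So ⟦painter that waited⟧ = {a, f, g, j}.

{a, f, g, j}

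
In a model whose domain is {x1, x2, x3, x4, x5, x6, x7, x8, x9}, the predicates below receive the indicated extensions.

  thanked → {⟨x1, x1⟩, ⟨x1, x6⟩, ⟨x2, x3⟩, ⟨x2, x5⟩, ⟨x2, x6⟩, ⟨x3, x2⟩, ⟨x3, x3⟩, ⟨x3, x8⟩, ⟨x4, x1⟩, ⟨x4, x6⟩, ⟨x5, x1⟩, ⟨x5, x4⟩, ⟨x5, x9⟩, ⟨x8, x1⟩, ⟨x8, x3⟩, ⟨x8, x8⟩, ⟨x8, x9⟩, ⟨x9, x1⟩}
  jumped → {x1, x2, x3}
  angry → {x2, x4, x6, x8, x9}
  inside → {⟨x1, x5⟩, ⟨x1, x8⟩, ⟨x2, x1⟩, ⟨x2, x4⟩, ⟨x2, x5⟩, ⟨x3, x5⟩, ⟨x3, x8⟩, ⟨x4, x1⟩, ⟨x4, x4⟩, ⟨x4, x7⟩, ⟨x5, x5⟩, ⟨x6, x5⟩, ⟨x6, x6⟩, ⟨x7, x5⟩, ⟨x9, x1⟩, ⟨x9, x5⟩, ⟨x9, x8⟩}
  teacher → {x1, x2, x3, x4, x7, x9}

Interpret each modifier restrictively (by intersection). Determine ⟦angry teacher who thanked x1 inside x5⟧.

⟦who thanked x1⟧ = {x : ⟨x, x1⟩ ∈ ⟦thanked⟧} = {x1, x4, x5, x8, x9}
⟦inside x5⟧ = {x : ⟨x, x5⟩ ∈ ⟦inside⟧} = {x1, x2, x3, x5, x6, x7, x9}
⟦teacher⟧ = {x1, x2, x3, x4, x7, x9}
… ∩ ⟦who thanked x1⟧ = {x1, x2, x3, x4, x7, x9} ∩ {x1, x4, x5, x8, x9} = {x1, x4, x9}
… ∩ ⟦inside x5⟧ = {x1, x4, x9} ∩ {x1, x2, x3, x5, x6, x7, x9} = {x1, x9}
… ∩ ⟦angry⟧ = {x1, x9} ∩ {x2, x4, x6, x8, x9} = {x9}
So ⟦angry teacher who thanked x1 inside x5⟧ = {x9}.

{x9}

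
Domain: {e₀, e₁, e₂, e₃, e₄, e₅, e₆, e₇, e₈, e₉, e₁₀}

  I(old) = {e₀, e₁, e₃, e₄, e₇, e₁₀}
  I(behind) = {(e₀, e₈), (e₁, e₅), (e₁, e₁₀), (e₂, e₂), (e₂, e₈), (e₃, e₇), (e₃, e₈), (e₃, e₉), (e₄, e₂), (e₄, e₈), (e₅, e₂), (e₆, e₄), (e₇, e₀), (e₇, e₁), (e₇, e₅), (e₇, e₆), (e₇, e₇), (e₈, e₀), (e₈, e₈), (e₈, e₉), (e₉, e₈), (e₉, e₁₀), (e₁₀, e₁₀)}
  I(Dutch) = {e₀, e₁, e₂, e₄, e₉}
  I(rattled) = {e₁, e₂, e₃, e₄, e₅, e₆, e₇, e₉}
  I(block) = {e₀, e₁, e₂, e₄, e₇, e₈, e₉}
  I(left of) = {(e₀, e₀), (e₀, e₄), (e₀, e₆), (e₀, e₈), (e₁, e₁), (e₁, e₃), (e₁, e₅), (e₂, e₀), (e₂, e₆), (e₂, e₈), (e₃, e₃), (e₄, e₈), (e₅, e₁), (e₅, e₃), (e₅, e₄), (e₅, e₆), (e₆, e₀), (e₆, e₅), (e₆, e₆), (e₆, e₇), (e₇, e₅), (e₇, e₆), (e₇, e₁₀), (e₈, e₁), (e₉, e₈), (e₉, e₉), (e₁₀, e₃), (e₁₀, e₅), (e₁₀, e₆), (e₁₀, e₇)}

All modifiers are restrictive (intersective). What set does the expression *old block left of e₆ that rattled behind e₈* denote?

⟦left of e₆⟧ = {x : ⟨x, e₆⟩ ∈ ⟦left of⟧} = {e₀, e₂, e₅, e₆, e₇, e₁₀}
⟦that rattled⟧ = ⟦rattled⟧ = {e₁, e₂, e₃, e₄, e₅, e₆, e₇, e₉}
⟦behind e₈⟧ = {x : ⟨x, e₈⟩ ∈ ⟦behind⟧} = {e₀, e₂, e₃, e₄, e₈, e₉}
⟦block⟧ = {e₀, e₁, e₂, e₄, e₇, e₈, e₉}
… ∩ ⟦left of e₆⟧ = {e₀, e₁, e₂, e₄, e₇, e₈, e₉} ∩ {e₀, e₂, e₅, e₆, e₇, e₁₀} = {e₀, e₂, e₇}
… ∩ ⟦that rattled⟧ = {e₀, e₂, e₇} ∩ {e₁, e₂, e₃, e₄, e₅, e₆, e₇, e₉} = {e₂, e₇}
… ∩ ⟦behind e₈⟧ = {e₂, e₇} ∩ {e₀, e₂, e₃, e₄, e₈, e₉} = {e₂}
… ∩ ⟦old⟧ = {e₂} ∩ {e₀, e₁, e₃, e₄, e₇, e₁₀} = ∅
So ⟦old block left of e₆ that rattled behind e₈⟧ = {}.

{}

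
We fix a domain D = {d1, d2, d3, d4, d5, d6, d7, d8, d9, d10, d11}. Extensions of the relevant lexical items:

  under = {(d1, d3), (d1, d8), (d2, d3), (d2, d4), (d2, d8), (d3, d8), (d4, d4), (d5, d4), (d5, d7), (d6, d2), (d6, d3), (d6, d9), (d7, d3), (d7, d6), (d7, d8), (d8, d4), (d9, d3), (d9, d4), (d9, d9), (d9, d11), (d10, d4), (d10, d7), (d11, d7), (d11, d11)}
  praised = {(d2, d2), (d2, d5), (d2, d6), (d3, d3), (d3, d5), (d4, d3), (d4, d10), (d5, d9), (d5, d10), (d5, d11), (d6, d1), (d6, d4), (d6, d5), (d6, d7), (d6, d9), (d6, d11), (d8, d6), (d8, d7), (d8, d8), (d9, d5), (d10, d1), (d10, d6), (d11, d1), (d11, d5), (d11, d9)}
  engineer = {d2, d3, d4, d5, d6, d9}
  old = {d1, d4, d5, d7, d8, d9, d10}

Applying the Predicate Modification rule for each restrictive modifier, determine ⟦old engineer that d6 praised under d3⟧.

{d9}

⟦that d6 praised⟧ = {x : ⟨d6, x⟩ ∈ ⟦praised⟧} = {d1, d4, d5, d7, d9, d11}
⟦under d3⟧ = {x : ⟨x, d3⟩ ∈ ⟦under⟧} = {d1, d2, d6, d7, d9}
⟦engineer⟧ = {d2, d3, d4, d5, d6, d9}
… ∩ ⟦that d6 praised⟧ = {d2, d3, d4, d5, d6, d9} ∩ {d1, d4, d5, d7, d9, d11} = {d4, d5, d9}
… ∩ ⟦under d3⟧ = {d4, d5, d9} ∩ {d1, d2, d6, d7, d9} = {d9}
… ∩ ⟦old⟧ = {d9} ∩ {d1, d4, d5, d7, d8, d9, d10} = {d9}
So ⟦old engineer that d6 praised under d3⟧ = {d9}.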